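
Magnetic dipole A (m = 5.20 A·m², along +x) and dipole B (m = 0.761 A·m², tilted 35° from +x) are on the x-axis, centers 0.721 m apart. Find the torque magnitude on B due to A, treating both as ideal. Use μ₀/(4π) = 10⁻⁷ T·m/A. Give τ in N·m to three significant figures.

τ ≈ 1.21×10⁻⁶ N·m

Dipole B is on the axis of dipole A, so B₁ there is axial: B₁ = (μ₀/4π)·2m₁/r³ along +x.
B₁ = 2(10⁻⁷)(5.20)/(0.721)³ = 2.775×10⁻⁶ T.
τ = m₂ B₁ sinθ.
τ = (0.761)(2.775×10⁻⁶)·sin35° = 1.211×10⁻⁶ N·m.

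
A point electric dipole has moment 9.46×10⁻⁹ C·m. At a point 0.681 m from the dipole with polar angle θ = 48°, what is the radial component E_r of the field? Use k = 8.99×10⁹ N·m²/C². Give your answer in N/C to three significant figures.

E_r ≈ 360 N/C

For a dipole, E_r = (2kp cosθ)/r³.
kp/r³ = (8.99×10⁹)(9.46×10⁻⁹)/(0.681)³ = 269.3 N/C.
E_r = 2·269.3·cos48° = 360.4 N/C.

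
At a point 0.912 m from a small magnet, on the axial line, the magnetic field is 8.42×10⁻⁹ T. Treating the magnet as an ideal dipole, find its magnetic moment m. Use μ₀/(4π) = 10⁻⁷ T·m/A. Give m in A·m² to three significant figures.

m ≈ 0.0319 A·m²

On axis B = (μ₀/4π)·2m/r³, so m = Br³·4π/(μ₀·2).
m = (8.42×10⁻⁹)·(0.912)³ / (2·10⁻⁷) = 0.03193 A·m².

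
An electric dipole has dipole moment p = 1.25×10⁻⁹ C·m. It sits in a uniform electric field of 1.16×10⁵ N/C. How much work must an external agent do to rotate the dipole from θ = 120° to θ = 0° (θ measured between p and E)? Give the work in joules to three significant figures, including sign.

W_ext = ΔU = U(θ₂) − U(θ₁) = −pE cosθ₂ − (−pE cosθ₁) = pE(cosθ₁ − cosθ₂).
W = (1.25×10⁻⁹)(1.16×10⁵)·(cos120° − cos0°) = (1.450×10⁻⁴)·(-1.5000) = -2.175×10⁻⁴ J.

W ≈ -2.17×10⁻⁴ J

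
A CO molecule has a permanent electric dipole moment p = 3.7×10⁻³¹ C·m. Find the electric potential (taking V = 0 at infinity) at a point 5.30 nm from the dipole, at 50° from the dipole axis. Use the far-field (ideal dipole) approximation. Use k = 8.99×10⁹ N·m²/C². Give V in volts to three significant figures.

The dipole potential is V = kp cosθ / r².
V = (8.99×10⁹)(3.70×10⁻³¹)·cos50° / (5.30×10⁻⁹)² = 7.612×10⁻⁵ V.

V ≈ 7.61×10⁻⁵ V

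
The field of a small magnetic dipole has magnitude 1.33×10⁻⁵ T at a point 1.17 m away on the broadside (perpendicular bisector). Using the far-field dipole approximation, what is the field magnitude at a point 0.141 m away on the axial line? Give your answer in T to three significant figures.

B ≈ 0.0152 T

Dipole fields scale as 1/r³ in the far field.
The axial field is twice the equatorial field at the same r, so the geometry factor is 2/1.
B₂ = B₁ · (2/1) · (r₁/r₂)³ = 1.33×10⁻⁵ · 2 · (1.17/0.141)³.
(r₁/r₂)³ = (8.298)³ = 571.3.
B₂ ≈ 0.01520 T.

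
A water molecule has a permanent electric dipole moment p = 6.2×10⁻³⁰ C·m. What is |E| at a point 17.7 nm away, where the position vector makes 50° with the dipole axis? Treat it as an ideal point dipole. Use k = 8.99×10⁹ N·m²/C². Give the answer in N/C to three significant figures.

At angle θ the dipole field magnitude is E = (kp/r³)·√(1 + 3cos²θ).
kp/r³ = (8.99×10⁹)(6.20×10⁻³⁰) / (1.77×10⁻⁸)³ = 1.005×10⁴ N/C.
√(1 + 3cos²50°) = √(1 + 3·0.4132) = √2.2395 ≈ 1.4965.
E ≈ 1.005×10⁴ × 1.497 = 1.504×10⁴ N/C.

E ≈ 1.50×10⁴ N/C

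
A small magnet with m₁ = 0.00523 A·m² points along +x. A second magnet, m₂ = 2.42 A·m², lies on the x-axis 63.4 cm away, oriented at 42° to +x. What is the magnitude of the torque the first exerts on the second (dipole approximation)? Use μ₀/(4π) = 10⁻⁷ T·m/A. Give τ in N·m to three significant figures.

Dipole B is on the axis of dipole A, so B₁ there is axial: B₁ = (μ₀/4π)·2m₁/r³ along +x.
B₁ = 2(10⁻⁷)(0.00523)/(0.634)³ = 4.105×10⁻⁹ T.
τ = m₂ B₁ sinθ.
τ = (2.42)(4.105×10⁻⁹)·sin42° = 6.646×10⁻⁹ N·m.

τ ≈ 6.65×10⁻⁹ N·m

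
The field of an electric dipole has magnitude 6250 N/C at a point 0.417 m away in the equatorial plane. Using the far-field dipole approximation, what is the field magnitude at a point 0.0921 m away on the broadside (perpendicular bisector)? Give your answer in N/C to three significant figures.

Dipole fields scale as 1/r³ in the far field; the geometry is the same at both points.
E₂ = E₁ · (r₁/r₂)³ = 6250 · (0.417/0.0921)³.
(r₁/r₂)³ = (4.528)³ = 92.82.
E₂ ≈ 5.801×10⁵ N/C.

E ≈ 5.80×10⁵ N/C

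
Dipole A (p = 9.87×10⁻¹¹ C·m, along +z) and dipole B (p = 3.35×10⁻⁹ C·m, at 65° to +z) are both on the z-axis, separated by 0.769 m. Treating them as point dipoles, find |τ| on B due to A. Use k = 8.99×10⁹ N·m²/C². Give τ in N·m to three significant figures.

The second dipole sits on the axis of the first, so the field there is axial: E₁ = 2kp₁/r³ along +z.
E₁ = 2(8.99×10⁹)(9.87×10⁻¹¹)/(0.769)³ = 3.902 N/C.
Torque on the second dipole: τ = p₂ E₁ sinθ.
τ = (3.35×10⁻⁹)(3.902)·sin65° = 1.185×10⁻⁸ N·m.

τ ≈ 1.18×10⁻⁸ N·m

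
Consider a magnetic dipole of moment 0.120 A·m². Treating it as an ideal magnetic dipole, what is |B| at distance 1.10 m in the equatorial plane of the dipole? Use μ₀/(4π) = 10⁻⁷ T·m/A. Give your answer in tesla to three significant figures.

B ≈ 9.02×10⁻⁹ T

In the equatorial plane B = (μ₀/4π)·m/r³ (half the axial value).
B = (10⁻⁷)·(0.120) / (1.10)³ = 9.016×10⁻⁹ T.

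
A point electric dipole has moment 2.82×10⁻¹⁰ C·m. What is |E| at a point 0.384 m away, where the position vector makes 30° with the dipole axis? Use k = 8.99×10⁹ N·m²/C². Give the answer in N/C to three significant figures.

At angle θ the dipole field magnitude is E = (kp/r³)·√(1 + 3cos²θ).
kp/r³ = (8.99×10⁹)(2.82×10⁻¹⁰) / (0.384)³ = 44.77 N/C.
√(1 + 3cos²30°) = √(1 + 3·0.7500) = √3.2500 ≈ 1.8028.
E ≈ 44.77 × 1.803 = 80.72 N/C.

E ≈ 80.7 N/C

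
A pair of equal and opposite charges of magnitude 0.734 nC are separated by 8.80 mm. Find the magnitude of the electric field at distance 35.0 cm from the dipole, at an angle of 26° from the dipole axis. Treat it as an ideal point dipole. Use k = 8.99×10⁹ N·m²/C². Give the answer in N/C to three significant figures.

E ≈ 2.51 N/C

Dipole moment p = qd = (7.34×10⁻¹⁰ C)(0.00880 m) = 6.459×10⁻¹² C·m.
At angle θ the dipole field magnitude is E = (kp/r³)·√(1 + 3cos²θ).
kp/r³ = (8.99×10⁹)(6.459×10⁻¹²) / (0.350)³ = 1.354 N/C.
√(1 + 3cos²26°) = √(1 + 3·0.8078) = √3.4235 ≈ 1.8503.
E ≈ 1.354 × 1.850 = 2.506 N/C.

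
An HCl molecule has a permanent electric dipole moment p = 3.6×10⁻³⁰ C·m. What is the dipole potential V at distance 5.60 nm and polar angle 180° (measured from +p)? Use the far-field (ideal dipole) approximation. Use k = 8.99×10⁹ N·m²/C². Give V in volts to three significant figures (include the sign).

The dipole potential is V = kp cosθ / r².
V = (8.99×10⁹)(3.60×10⁻³⁰)·cos180° / (5.60×10⁻⁹)² = -0.001032 V.

V ≈ -0.00103 V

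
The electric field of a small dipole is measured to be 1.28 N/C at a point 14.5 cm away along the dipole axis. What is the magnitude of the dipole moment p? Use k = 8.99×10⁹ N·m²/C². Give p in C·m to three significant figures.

p ≈ 2.17×10⁻¹³ C·m

On axis E = 2kp/r³, so p = Er³/(2k).
p = (1.28)·(0.145)³ / (2·8.99×10⁹) = 2.170×10⁻¹³ C·m.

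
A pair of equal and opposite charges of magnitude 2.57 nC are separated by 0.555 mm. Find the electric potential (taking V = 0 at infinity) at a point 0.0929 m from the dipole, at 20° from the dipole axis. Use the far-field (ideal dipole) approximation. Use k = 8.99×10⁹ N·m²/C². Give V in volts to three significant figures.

Dipole moment p = qd = (2.57×10⁻⁹ C)(5.55×10⁻⁴ m) = 1.426×10⁻¹² C·m.
The dipole potential is V = kp cosθ / r².
V = (8.99×10⁹)(1.426×10⁻¹²)·cos20° / (0.0929)² = 1.396 V.

V ≈ 1.40 V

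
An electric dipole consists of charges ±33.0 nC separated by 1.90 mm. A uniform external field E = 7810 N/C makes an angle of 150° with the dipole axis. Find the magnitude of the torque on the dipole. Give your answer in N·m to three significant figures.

Dipole moment p = qd = (3.30×10⁻⁸ C)(0.00190 m) = 6.27×10⁻¹¹ C·m.
Torque on an electric dipole: τ = pE sinθ.
τ = (6.27×10⁻¹¹)(7810)·sin150° = 2.448×10⁻⁷ N·m.

τ ≈ 2.45×10⁻⁷ N·m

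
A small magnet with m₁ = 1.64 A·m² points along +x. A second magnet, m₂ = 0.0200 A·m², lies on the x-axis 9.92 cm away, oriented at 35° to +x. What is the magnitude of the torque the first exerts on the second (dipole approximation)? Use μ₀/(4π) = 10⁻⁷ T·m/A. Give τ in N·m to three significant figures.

τ ≈ 3.85×10⁻⁶ N·m

Dipole B is on the axis of dipole A, so B₁ there is axial: B₁ = (μ₀/4π)·2m₁/r³ along +x.
B₁ = 2(10⁻⁷)(1.64)/(0.0992)³ = 3.360×10⁻⁴ T.
τ = m₂ B₁ sinθ.
τ = (0.0200)(3.360×10⁻⁴)·sin35° = 3.854×10⁻⁶ N·m.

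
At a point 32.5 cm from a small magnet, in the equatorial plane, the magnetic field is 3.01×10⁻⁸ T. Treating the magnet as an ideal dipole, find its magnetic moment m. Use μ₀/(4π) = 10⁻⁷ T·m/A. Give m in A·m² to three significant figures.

In the equatorial plane B = (μ₀/4π)·m/r³, so m = Br³·4π/(μ₀).
m = (3.01×10⁻⁸)·(0.325)³ / (10⁻⁷) = 0.01033 A·m².

m ≈ 0.0103 A·m²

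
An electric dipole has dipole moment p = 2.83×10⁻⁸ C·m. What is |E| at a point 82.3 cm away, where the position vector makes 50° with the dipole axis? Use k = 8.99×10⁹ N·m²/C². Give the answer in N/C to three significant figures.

At angle θ the dipole field magnitude is E = (kp/r³)·√(1 + 3cos²θ).
kp/r³ = (8.99×10⁹)(2.83×10⁻⁸) / (0.823)³ = 456.4 N/C.
√(1 + 3cos²50°) = √(1 + 3·0.4132) = √2.2395 ≈ 1.4965.
E ≈ 456.4 × 1.497 = 683.0 N/C.

E ≈ 683 N/C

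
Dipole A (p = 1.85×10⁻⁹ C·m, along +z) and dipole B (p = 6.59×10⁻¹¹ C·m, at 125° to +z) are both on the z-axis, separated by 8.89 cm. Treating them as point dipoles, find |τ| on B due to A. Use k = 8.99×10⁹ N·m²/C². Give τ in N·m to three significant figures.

The second dipole sits on the axis of the first, so the field there is axial: E₁ = 2kp₁/r³ along +z.
E₁ = 2(8.99×10⁹)(1.85×10⁻⁹)/(0.0889)³ = 4.734×10⁴ N/C.
Torque on the second dipole: τ = p₂ E₁ sinθ.
τ = (6.59×10⁻¹¹)(4.734×10⁴)·sin125° = 2.556×10⁻⁶ N·m.

τ ≈ 2.56×10⁻⁶ N·m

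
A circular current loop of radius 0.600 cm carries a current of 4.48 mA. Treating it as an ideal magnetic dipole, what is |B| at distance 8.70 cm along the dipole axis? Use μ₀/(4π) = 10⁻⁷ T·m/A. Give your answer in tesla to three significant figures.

Magnetic moment m = IA = Iπa² = (0.00448)·π·(0.00600)² = 5.067×10⁻⁷ A·m².
On axis B = (μ₀/4π)·2m/r³.
B = 2·(10⁻⁷)·(5.067×10⁻⁷) / (0.0870)³ = 1.539×10⁻¹⁰ T.

B ≈ 1.54×10⁻¹⁰ T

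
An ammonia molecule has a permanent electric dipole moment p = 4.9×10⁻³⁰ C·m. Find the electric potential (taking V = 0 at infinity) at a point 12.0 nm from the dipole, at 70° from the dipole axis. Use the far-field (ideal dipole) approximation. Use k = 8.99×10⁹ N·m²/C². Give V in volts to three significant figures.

The dipole potential is V = kp cosθ / r².
V = (8.99×10⁹)(4.90×10⁻³⁰)·cos70° / (1.20×10⁻⁸)² = 1.046×10⁻⁴ V.

V ≈ 1.05×10⁻⁴ V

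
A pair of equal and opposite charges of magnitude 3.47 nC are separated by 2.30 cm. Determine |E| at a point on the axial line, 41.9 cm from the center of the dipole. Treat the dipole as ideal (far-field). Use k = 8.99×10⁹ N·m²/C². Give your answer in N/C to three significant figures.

E ≈ 19.5 N/C

Dipole moment p = qd = (3.47×10⁻⁹ C)(0.0230 m) = 7.981×10⁻¹¹ C·m.
On the dipole axis E = 2kp/r³.
E = 2·(8.99×10⁹)(7.981×10⁻¹¹) / (0.419)³ = 19.51 N/C.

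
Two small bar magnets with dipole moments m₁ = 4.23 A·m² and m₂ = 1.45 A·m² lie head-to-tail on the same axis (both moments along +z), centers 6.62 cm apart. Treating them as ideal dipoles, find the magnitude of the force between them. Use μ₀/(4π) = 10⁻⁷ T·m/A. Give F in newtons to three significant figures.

On-axis B of dipole 1: B = (μ₀/4π)·2m₁/r³. Force on dipole 2: F = m₂·dB/dr.
dB/dr = −(μ₀/4π)·6m₁/r⁴, so |F| = (μ₀/4π)·6m₁m₂/r⁴.
F = 6(10⁻⁷)(4.23)(1.45)/(0.0662)⁴ = 0.1916 N.

F ≈ 0.192 N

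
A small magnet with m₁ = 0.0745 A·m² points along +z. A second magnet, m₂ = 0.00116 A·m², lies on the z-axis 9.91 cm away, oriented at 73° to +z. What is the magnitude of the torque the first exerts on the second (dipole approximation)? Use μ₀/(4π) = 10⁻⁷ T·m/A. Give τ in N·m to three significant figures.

τ ≈ 1.70×10⁻⁸ N·m

Dipole B is on the axis of dipole A, so B₁ there is axial: B₁ = (μ₀/4π)·2m₁/r³ along +z.
B₁ = 2(10⁻⁷)(0.0745)/(0.0991)³ = 1.531×10⁻⁵ T.
τ = m₂ B₁ sinθ.
τ = (0.00116)(1.531×10⁻⁵)·sin73° = 1.698×10⁻⁸ N·m.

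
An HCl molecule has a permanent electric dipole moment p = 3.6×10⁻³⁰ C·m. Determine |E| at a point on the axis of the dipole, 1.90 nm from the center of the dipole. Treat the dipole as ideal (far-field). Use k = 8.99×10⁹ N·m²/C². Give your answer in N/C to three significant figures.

E ≈ 9.44×10⁶ N/C

On the dipole axis E = 2kp/r³.
E = 2·(8.99×10⁹)(3.60×10⁻³⁰) / (1.90×10⁻⁹)³ = 9.437×10⁶ N/C.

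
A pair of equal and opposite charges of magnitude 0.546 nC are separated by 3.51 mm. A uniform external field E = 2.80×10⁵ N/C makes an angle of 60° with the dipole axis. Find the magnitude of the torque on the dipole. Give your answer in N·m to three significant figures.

τ ≈ 4.65×10⁻⁷ N·m

Dipole moment p = qd = (5.46×10⁻¹⁰ C)(0.00351 m) = 1.916×10⁻¹² C·m.
Torque on an electric dipole: τ = pE sinθ.
τ = (1.916×10⁻¹²)(2.80×10⁵)·sin60° = 4.646×10⁻⁷ N·m.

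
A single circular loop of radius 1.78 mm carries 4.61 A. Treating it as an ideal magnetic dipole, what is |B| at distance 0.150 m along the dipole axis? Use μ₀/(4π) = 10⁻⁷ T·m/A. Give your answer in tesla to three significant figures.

Magnetic moment m = IA = Iπa² = (4.61)·π·(0.00178)² = 4.589×10⁻⁵ A·m².
On axis B = (μ₀/4π)·2m/r³.
B = 2·(10⁻⁷)·(4.589×10⁻⁵) / (0.150)³ = 2.719×10⁻⁹ T.

B ≈ 2.72×10⁻⁹ T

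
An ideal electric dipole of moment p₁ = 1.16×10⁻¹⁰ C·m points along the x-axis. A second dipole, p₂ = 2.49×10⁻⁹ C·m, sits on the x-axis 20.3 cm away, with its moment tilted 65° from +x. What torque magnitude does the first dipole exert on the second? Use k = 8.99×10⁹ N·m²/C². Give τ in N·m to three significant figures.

The second dipole sits on the axis of the first, so the field there is axial: E₁ = 2kp₁/r³ along +x.
E₁ = 2(8.99×10⁹)(1.16×10⁻¹⁰)/(0.203)³ = 249.3 N/C.
Torque on the second dipole: τ = p₂ E₁ sinθ.
τ = (2.49×10⁻⁹)(249.3)·sin65° = 5.626×10⁻⁷ N·m.

τ ≈ 5.63×10⁻⁷ N·m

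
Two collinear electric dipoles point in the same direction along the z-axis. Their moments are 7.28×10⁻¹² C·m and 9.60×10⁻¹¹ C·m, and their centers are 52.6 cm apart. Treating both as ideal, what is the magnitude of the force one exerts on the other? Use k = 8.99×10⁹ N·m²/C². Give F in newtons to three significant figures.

F ≈ 4.92×10⁻¹⁰ N

On-axis field of dipole 1 at distance r: E = 2kp₁/r³. Force on dipole 2 is F = p₂·dE/dr (gradient along axis).
dE/dr = −6kp₁/r⁴, so |F| = 6kp₁p₂/r⁴ (attractive for aligned moments).
F = 6(8.99×10⁹)(7.28×10⁻¹²)(9.60×10⁻¹¹)/(0.526)⁴ = 4.925×10⁻¹⁰ N.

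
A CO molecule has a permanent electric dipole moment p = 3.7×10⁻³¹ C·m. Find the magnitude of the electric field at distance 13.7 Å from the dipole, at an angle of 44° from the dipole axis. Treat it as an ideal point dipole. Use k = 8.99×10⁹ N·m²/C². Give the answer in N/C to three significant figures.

E ≈ 2.07×10⁶ N/C

At angle θ the dipole field magnitude is E = (kp/r³)·√(1 + 3cos²θ).
kp/r³ = (8.99×10⁹)(3.70×10⁻³¹) / (1.37×10⁻⁹)³ = 1.294×10⁶ N/C.
√(1 + 3cos²44°) = √(1 + 3·0.5174) = √2.5523 ≈ 1.5976.
E ≈ 1.294×10⁶ × 1.598 = 2.067×10⁶ N/C.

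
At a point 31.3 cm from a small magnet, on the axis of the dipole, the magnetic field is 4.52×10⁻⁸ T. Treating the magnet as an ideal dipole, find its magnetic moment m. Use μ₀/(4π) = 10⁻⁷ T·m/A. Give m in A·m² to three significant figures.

m ≈ 0.00693 A·m²

On axis B = (μ₀/4π)·2m/r³, so m = Br³·4π/(μ₀·2).
m = (4.52×10⁻⁸)·(0.313)³ / (2·10⁻⁷) = 0.006930 A·m².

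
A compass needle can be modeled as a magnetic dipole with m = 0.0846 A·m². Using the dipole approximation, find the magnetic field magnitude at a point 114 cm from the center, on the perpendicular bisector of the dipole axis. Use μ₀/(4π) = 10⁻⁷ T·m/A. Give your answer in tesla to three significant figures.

B ≈ 5.71×10⁻⁹ T

In the equatorial plane B = (μ₀/4π)·m/r³ (half the axial value).
B = (10⁻⁷)·(0.0846) / (1.14)³ = 5.710×10⁻⁹ T.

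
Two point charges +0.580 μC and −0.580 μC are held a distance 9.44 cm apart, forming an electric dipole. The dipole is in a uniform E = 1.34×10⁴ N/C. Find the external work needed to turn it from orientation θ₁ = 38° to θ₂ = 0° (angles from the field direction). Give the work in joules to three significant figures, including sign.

Dipole moment p = qd = (5.80×10⁻⁷ C)(0.0944 m) = 5.475×10⁻⁸ C·m.
W_ext = ΔU = U(θ₂) − U(θ₁) = −pE cosθ₂ − (−pE cosθ₁) = pE(cosθ₁ − cosθ₂).
W = (5.475×10⁻⁸)(1.34×10⁴)·(cos38° − cos0°) = (7.336×10⁻⁴)·(-0.2120) = -1.555×10⁻⁴ J.

W ≈ -1.56×10⁻⁴ J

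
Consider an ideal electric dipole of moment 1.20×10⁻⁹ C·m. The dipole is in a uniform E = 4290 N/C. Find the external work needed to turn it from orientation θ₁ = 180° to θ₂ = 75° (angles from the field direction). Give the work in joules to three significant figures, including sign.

W ≈ -6.48×10⁻⁶ J

W_ext = ΔU = U(θ₂) − U(θ₁) = −pE cosθ₂ − (−pE cosθ₁) = pE(cosθ₁ − cosθ₂).
W = (1.20×10⁻⁹)(4290)·(cos180° − cos75°) = (5.148×10⁻⁶)·(-1.2588) = -6.480×10⁻⁶ J.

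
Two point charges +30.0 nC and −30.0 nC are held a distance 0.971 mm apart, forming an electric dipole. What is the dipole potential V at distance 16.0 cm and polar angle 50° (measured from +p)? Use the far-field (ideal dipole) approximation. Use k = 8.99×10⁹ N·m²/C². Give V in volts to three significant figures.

V ≈ 6.58 V

Dipole moment p = qd = (3.00×10⁻⁸ C)(9.71×10⁻⁴ m) = 2.913×10⁻¹¹ C·m.
The dipole potential is V = kp cosθ / r².
V = (8.99×10⁹)(2.913×10⁻¹¹)·cos50° / (0.160)² = 6.575 V.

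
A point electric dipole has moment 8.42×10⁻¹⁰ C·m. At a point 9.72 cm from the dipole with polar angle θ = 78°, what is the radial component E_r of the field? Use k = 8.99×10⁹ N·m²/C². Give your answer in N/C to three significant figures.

E_r ≈ 3430 N/C

For a dipole, E_r = (2kp cosθ)/r³.
kp/r³ = (8.99×10⁹)(8.42×10⁻¹⁰)/(0.0972)³ = 8243 N/C.
E_r = 2·8243·cos78° = 3428 N/C.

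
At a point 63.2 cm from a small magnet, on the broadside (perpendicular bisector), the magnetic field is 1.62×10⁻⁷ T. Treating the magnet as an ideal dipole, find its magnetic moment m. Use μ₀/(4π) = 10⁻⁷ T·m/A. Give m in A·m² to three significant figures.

In the equatorial plane B = (μ₀/4π)·m/r³, so m = Br³·4π/(μ₀).
m = (1.62×10⁻⁷)·(0.632)³ / (10⁻⁷) = 0.4089 A·m².

m ≈ 0.409 A·m²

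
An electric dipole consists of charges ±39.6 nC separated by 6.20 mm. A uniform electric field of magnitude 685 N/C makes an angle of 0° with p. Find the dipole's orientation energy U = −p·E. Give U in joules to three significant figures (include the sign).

Dipole moment p = qd = (3.96×10⁻⁸ C)(0.00620 m) = 2.455×10⁻¹⁰ C·m.
U = −p·E = −pE cosθ.
U = −(2.455×10⁻¹⁰)(685)·cos0° = -1.682×10⁻⁷ J.

U ≈ -1.68×10⁻⁷ J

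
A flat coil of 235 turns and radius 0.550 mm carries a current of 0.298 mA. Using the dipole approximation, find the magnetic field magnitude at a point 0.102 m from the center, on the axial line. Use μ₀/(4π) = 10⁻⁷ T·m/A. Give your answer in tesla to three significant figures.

B ≈ 1.25×10⁻¹¹ T

m = NIA = NIπa² = 235·(2.98×10⁻⁴)·π·(5.50×10⁻⁴)² = 6.655×10⁻⁸ A·m².
On axis B = (μ₀/4π)·2m/r³.
B = 2·(10⁻⁷)·(6.655×10⁻⁸) / (0.102)³ = 1.254×10⁻¹¹ T.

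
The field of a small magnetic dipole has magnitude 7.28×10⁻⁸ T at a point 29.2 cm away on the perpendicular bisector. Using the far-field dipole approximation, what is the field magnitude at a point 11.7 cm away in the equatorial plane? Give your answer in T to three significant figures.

B ≈ 1.13×10⁻⁶ T

Dipole fields scale as 1/r³ in the far field; the geometry is the same at both points.
B₂ = B₁ · (r₁/r₂)³ = 7.28×10⁻⁸ · (29.2/11.7)³.
(r₁/r₂)³ = (2.496)³ = 15.55.
B₂ ≈ 1.132×10⁻⁶ T.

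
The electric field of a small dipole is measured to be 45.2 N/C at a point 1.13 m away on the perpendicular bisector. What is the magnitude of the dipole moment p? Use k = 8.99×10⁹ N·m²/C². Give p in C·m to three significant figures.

p ≈ 7.25×10⁻⁹ C·m

In the equatorial plane E = kp/r³, so p = Er³/(k).
p = (45.2)·(1.13)³ / (8.99×10⁹) = 7.255×10⁻⁹ C·m.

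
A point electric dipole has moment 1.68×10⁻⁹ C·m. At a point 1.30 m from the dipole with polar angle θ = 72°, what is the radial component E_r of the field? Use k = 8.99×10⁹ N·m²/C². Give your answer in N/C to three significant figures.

E_r ≈ 4.25 N/C

For a dipole, E_r = (2kp cosθ)/r³.
kp/r³ = (8.99×10⁹)(1.68×10⁻⁹)/(1.30)³ = 6.874 N/C.
E_r = 2·6.874·cos72° = 4.249 N/C.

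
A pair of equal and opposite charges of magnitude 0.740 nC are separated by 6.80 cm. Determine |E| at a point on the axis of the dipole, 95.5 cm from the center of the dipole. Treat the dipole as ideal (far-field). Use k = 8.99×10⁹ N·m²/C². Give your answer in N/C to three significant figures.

E ≈ 1.04 N/C

Dipole moment p = qd = (7.40×10⁻¹⁰ C)(0.0680 m) = 5.032×10⁻¹¹ C·m.
On the dipole axis E = 2kp/r³.
E = 2·(8.99×10⁹)(5.032×10⁻¹¹) / (0.955)³ = 1.039 N/C.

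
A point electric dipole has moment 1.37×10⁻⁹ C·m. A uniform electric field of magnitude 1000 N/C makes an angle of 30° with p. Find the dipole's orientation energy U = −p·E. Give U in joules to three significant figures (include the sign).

U ≈ -1.19×10⁻⁶ J

U = −p·E = −pE cosθ.
U = −(1.37×10⁻⁹)(1000)·cos30° = -1.186×10⁻⁶ J.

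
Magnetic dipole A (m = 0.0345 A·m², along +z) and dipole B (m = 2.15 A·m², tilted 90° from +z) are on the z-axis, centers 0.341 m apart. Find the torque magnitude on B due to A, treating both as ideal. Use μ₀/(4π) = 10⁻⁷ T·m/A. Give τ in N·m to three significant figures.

τ ≈ 3.74×10⁻⁷ N·m

Dipole B is on the axis of dipole A, so B₁ there is axial: B₁ = (μ₀/4π)·2m₁/r³ along +z.
B₁ = 2(10⁻⁷)(0.0345)/(0.341)³ = 1.740×10⁻⁷ T.
τ = m₂ B₁ sinθ.
τ = (2.15)(1.740×10⁻⁷)·sin90° = 3.741×10⁻⁷ N·m.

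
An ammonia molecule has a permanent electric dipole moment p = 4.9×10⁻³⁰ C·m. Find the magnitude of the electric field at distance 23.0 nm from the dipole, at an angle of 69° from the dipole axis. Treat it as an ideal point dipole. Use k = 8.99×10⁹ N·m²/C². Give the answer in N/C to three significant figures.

E ≈ 4260 N/C

At angle θ the dipole field magnitude is E = (kp/r³)·√(1 + 3cos²θ).
kp/r³ = (8.99×10⁹)(4.90×10⁻³⁰) / (2.30×10⁻⁸)³ = 3621 N/C.
√(1 + 3cos²69°) = √(1 + 3·0.1284) = √1.3853 ≈ 1.1770.
E ≈ 3621 × 1.177 = 4261 N/C.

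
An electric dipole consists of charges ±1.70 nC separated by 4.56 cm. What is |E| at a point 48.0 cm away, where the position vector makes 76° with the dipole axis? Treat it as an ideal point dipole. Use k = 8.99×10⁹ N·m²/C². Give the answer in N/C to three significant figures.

E ≈ 6.83 N/C

Dipole moment p = qd = (1.70×10⁻⁹ C)(0.0456 m) = 7.752×10⁻¹¹ C·m.
At angle θ the dipole field magnitude is E = (kp/r³)·√(1 + 3cos²θ).
kp/r³ = (8.99×10⁹)(7.752×10⁻¹¹) / (0.480)³ = 6.302 N/C.
√(1 + 3cos²76°) = √(1 + 3·0.0585) = √1.1756 ≈ 1.0842.
E ≈ 6.302 × 1.084 = 6.832 N/C.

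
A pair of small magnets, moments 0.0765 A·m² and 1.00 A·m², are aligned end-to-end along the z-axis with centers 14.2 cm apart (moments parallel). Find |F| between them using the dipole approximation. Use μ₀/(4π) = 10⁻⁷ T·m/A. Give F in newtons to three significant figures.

On-axis B of dipole 1: B = (μ₀/4π)·2m₁/r³. Force on dipole 2: F = m₂·dB/dr.
dB/dr = −(μ₀/4π)·6m₁/r⁴, so |F| = (μ₀/4π)·6m₁m₂/r⁴.
F = 6(10⁻⁷)(0.0765)(1.00)/(0.142)⁴ = 1.129×10⁻⁴ N.

F ≈ 1.13×10⁻⁴ N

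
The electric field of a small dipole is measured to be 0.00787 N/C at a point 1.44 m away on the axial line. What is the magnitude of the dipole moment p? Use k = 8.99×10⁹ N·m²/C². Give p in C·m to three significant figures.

p ≈ 1.31×10⁻¹² C·m

On axis E = 2kp/r³, so p = Er³/(2k).
p = (0.00787)·(1.44)³ / (2·8.99×10⁹) = 1.307×10⁻¹² C·m.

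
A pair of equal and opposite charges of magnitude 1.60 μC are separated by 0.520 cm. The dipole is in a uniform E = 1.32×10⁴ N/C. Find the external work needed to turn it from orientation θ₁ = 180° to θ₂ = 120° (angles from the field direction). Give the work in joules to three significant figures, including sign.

W ≈ -5.49×10⁻⁵ J

Dipole moment p = qd = (1.60×10⁻⁶ C)(0.00520 m) = 8.32×10⁻⁹ C·m.
W_ext = ΔU = U(θ₂) − U(θ₁) = −pE cosθ₂ − (−pE cosθ₁) = pE(cosθ₁ − cosθ₂).
W = (8.32×10⁻⁹)(1.32×10⁴)·(cos180° − cos120°) = (1.098×10⁻⁴)·(-0.5000) = -5.491×10⁻⁵ J.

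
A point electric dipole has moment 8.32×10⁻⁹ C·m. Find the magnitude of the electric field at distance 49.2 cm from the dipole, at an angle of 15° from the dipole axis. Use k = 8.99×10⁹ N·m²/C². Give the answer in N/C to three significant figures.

At angle θ the dipole field magnitude is E = (kp/r³)·√(1 + 3cos²θ).
kp/r³ = (8.99×10⁹)(8.32×10⁻⁹) / (0.492)³ = 628.0 N/C.
√(1 + 3cos²15°) = √(1 + 3·0.9330) = √3.7990 ≈ 1.9491.
E ≈ 628.0 × 1.949 = 1224 N/C.

E ≈ 1220 N/C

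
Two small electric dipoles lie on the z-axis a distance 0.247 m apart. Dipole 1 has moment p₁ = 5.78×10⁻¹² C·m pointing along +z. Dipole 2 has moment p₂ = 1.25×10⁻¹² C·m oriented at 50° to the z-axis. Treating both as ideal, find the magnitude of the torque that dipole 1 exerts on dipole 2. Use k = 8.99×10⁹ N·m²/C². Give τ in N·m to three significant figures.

The second dipole sits on the axis of the first, so the field there is axial: E₁ = 2kp₁/r³ along +z.
E₁ = 2(8.99×10⁹)(5.78×10⁻¹²)/(0.247)³ = 6.896 N/C.
Torque on the second dipole: τ = p₂ E₁ sinθ.
τ = (1.25×10⁻¹²)(6.896)·sin50° = 6.604×10⁻¹² N·m.

τ ≈ 6.60×10⁻¹² N·m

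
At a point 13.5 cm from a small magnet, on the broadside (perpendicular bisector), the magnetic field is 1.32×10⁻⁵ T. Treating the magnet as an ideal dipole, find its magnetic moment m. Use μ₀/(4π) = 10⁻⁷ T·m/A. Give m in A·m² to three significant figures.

In the equatorial plane B = (μ₀/4π)·m/r³, so m = Br³·4π/(μ₀).
m = (1.32×10⁻⁵)·(0.135)³ / (10⁻⁷) = 0.3248 A·m².

m ≈ 0.325 A·m²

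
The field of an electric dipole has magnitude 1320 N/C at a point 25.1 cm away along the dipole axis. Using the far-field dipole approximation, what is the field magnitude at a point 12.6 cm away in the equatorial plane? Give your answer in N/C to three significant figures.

Dipole fields scale as 1/r³ in the far field.
The axial field is twice the equatorial field at the same r, so the geometry factor is 1/2.
E₂ = E₁ · (1/2) · (r₁/r₂)³ = 1320 · 0.5 · (25.1/12.6)³.
(r₁/r₂)³ = (1.992)³ = 7.905.
E₂ ≈ 5217 N/C.

E ≈ 5220 N/C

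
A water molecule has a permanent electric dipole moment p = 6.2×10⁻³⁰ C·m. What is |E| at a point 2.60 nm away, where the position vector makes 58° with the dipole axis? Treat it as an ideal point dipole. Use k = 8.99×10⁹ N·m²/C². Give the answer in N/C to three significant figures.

E ≈ 4.30×10⁶ N/C

At angle θ the dipole field magnitude is E = (kp/r³)·√(1 + 3cos²θ).
kp/r³ = (8.99×10⁹)(6.20×10⁻³⁰) / (2.60×10⁻⁹)³ = 3.171×10⁶ N/C.
√(1 + 3cos²58°) = √(1 + 3·0.2808) = √1.8424 ≈ 1.3574.
E ≈ 3.171×10⁶ × 1.357 = 4.305×10⁶ N/C.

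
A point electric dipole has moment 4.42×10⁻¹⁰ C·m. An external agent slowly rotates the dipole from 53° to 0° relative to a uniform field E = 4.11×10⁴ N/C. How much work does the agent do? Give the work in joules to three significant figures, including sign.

W_ext = ΔU = U(θ₂) − U(θ₁) = −pE cosθ₂ − (−pE cosθ₁) = pE(cosθ₁ − cosθ₂).
W = (4.42×10⁻¹⁰)(4.11×10⁴)·(cos53° − cos0°) = (1.817×10⁻⁵)·(-0.3982) = -7.234×10⁻⁶ J.

W ≈ -7.23×10⁻⁶ J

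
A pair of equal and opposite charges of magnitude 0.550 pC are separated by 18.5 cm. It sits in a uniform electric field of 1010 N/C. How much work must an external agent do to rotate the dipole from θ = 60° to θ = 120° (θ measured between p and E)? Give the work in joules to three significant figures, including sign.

W ≈ 1.03×10⁻¹⁰ J

Dipole moment p = qd = (5.50×10⁻¹³ C)(0.185 m) = 1.018×10⁻¹³ C·m.
W_ext = ΔU = U(θ₂) − U(θ₁) = −pE cosθ₂ − (−pE cosθ₁) = pE(cosθ₁ − cosθ₂).
W = (1.018×10⁻¹³)(1010)·(cos60° − cos120°) = (1.028×10⁻¹⁰)·(+1.0000) = 1.028×10⁻¹⁰ J.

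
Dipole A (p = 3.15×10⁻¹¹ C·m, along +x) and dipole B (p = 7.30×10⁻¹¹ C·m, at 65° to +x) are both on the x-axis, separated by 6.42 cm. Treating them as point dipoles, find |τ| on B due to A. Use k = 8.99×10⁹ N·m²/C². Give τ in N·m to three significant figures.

The second dipole sits on the axis of the first, so the field there is axial: E₁ = 2kp₁/r³ along +x.
E₁ = 2(8.99×10⁹)(3.15×10⁻¹¹)/(0.0642)³ = 2140 N/C.
Torque on the second dipole: τ = p₂ E₁ sinθ.
τ = (7.30×10⁻¹¹)(2140)·sin65° = 1.416×10⁻⁷ N·m.

τ ≈ 1.42×10⁻⁷ N·m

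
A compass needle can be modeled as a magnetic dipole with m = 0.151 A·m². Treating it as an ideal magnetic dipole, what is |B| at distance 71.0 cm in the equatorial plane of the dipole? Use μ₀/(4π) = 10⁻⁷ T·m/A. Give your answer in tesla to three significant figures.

In the equatorial plane B = (μ₀/4π)·m/r³ (half the axial value).
B = (10⁻⁷)·(0.151) / (0.710)³ = 4.219×10⁻⁸ T.

B ≈ 4.22×10⁻⁸ T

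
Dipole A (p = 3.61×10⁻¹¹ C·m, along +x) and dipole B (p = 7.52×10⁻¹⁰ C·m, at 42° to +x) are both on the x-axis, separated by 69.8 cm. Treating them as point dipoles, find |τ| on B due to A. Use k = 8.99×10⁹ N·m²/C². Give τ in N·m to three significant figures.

The second dipole sits on the axis of the first, so the field there is axial: E₁ = 2kp₁/r³ along +x.
E₁ = 2(8.99×10⁹)(3.61×10⁻¹¹)/(0.698)³ = 1.909 N/C.
Torque on the second dipole: τ = p₂ E₁ sinθ.
τ = (7.52×10⁻¹⁰)(1.909)·sin42° = 9.604×10⁻¹⁰ N·m.

τ ≈ 9.60×10⁻¹⁰ N·m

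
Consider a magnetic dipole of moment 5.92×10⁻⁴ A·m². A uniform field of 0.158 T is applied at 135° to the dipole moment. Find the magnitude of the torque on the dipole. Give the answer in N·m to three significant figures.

τ ≈ 6.61×10⁻⁵ N·m

Torque on a magnetic dipole: τ = mB sinθ.
τ = (5.92×10⁻⁴)(0.158)·sin135° = 6.614×10⁻⁵ N·m.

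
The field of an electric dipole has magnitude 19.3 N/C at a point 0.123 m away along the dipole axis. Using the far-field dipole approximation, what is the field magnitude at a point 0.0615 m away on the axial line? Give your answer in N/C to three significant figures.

Dipole fields scale as 1/r³ in the far field; the geometry is the same at both points.
E₂ = E₁ · (r₁/r₂)³ = 19.3 · (0.123/0.0615)³.
(r₁/r₂)³ = (2)³ = 8.
E₂ ≈ 154.4 N/C.

E ≈ 154 N/C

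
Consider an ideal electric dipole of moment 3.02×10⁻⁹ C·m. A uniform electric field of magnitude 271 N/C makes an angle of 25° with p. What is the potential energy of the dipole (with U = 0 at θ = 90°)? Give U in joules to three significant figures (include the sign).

U ≈ -7.42×10⁻⁷ J

U = −p·E = −pE cosθ.
U = −(3.02×10⁻⁹)(271)·cos25° = -7.417×10⁻⁷ J.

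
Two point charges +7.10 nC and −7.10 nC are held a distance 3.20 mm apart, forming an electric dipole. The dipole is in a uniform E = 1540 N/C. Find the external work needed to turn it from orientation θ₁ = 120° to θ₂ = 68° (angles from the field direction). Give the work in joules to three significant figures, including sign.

Dipole moment p = qd = (7.10×10⁻⁹ C)(0.00320 m) = 2.272×10⁻¹¹ C·m.
W_ext = ΔU = U(θ₂) − U(θ₁) = −pE cosθ₂ − (−pE cosθ₁) = pE(cosθ₁ − cosθ₂).
W = (2.272×10⁻¹¹)(1540)·(cos120° − cos68°) = (3.499×10⁻⁸)·(-0.8746) = -3.060×10⁻⁸ J.

W ≈ -3.06×10⁻⁸ J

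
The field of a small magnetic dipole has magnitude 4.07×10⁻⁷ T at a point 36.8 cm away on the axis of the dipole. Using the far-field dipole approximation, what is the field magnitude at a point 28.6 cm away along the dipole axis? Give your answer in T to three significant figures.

B ≈ 8.67×10⁻⁷ T

Dipole fields scale as 1/r³ in the far field; the geometry is the same at both points.
B₂ = B₁ · (r₁/r₂)³ = 4.07×10⁻⁷ · (36.8/28.6)³.
(r₁/r₂)³ = (1.287)³ = 2.13.
B₂ ≈ 8.670×10⁻⁷ T.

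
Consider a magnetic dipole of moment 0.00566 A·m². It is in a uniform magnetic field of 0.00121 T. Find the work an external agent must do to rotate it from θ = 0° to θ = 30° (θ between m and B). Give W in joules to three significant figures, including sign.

W ≈ 9.18×10⁻⁷ J

W_ext = ΔU = −mB cosθ₂ + mB cosθ₁ = mB(cosθ₁ − cosθ₂).
W = (0.00566)(0.00121)·(cos0° − cos30°) = (6.849×10⁻⁶)·(+0.1340) = 9.175×10⁻⁷ J.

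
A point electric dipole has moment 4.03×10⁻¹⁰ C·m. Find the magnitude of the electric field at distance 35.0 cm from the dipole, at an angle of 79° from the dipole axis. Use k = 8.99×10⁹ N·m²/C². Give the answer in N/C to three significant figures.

E ≈ 89.0 N/C

At angle θ the dipole field magnitude is E = (kp/r³)·√(1 + 3cos²θ).
kp/r³ = (8.99×10⁹)(4.03×10⁻¹⁰) / (0.350)³ = 84.50 N/C.
√(1 + 3cos²79°) = √(1 + 3·0.0364) = √1.1092 ≈ 1.0532.
E ≈ 84.50 × 1.053 = 89.00 N/C.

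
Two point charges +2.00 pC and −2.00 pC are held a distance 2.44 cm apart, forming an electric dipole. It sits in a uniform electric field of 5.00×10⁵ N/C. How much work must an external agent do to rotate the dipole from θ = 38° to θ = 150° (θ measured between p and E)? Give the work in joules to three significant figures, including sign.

Dipole moment p = qd = (2.00×10⁻¹² C)(0.0244 m) = 4.88×10⁻¹⁴ C·m.
W_ext = ΔU = U(θ₂) − U(θ₁) = −pE cosθ₂ − (−pE cosθ₁) = pE(cosθ₁ − cosθ₂).
W = (4.88×10⁻¹⁴)(5.00×10⁵)·(cos38° − cos150°) = (2.440×10⁻⁸)·(+1.6540) = 4.036×10⁻⁸ J.

W ≈ 4.04×10⁻⁸ J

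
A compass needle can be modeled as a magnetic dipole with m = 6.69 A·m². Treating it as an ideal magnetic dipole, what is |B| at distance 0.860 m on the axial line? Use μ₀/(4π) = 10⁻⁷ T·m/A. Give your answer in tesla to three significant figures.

On axis B = (μ₀/4π)·2m/r³.
B = 2·(10⁻⁷)·(6.69) / (0.860)³ = 2.104×10⁻⁶ T.

B ≈ 2.10×10⁻⁶ T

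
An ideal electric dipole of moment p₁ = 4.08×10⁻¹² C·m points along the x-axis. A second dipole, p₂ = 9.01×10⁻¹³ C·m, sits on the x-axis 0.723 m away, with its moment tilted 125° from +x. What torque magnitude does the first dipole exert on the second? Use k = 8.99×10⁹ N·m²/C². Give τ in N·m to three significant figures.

The second dipole sits on the axis of the first, so the field there is axial: E₁ = 2kp₁/r³ along +x.
E₁ = 2(8.99×10⁹)(4.08×10⁻¹²)/(0.723)³ = 0.1941 N/C.
Torque on the second dipole: τ = p₂ E₁ sinθ.
τ = (9.01×10⁻¹³)(0.1941)·sin125° = 1.433×10⁻¹³ N·m.

τ ≈ 1.43×10⁻¹³ N·m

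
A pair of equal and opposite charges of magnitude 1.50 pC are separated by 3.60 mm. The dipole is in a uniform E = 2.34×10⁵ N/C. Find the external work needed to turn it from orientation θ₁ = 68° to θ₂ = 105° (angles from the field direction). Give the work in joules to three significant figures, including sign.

W ≈ 8.00×10⁻¹⁰ J

Dipole moment p = qd = (1.50×10⁻¹² C)(0.00360 m) = 5.40×10⁻¹⁵ C·m.
W_ext = ΔU = U(θ₂) − U(θ₁) = −pE cosθ₂ − (−pE cosθ₁) = pE(cosθ₁ − cosθ₂).
W = (5.40×10⁻¹⁵)(2.34×10⁵)·(cos68° − cos105°) = (1.264×10⁻⁹)·(+0.6334) = 8.004×10⁻¹⁰ J.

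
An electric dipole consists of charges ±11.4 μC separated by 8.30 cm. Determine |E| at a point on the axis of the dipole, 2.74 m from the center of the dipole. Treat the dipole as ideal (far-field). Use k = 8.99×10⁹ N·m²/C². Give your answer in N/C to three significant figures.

E ≈ 827 N/C

Dipole moment p = qd = (1.14×10⁻⁵ C)(0.0830 m) = 9.462×10⁻⁷ C·m.
On the dipole axis E = 2kp/r³.
E = 2·(8.99×10⁹)(9.462×10⁻⁷) / (2.74)³ = 827.0 N/C.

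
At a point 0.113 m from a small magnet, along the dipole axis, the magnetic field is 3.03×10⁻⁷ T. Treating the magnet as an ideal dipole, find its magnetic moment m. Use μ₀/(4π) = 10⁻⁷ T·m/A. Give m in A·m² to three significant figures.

m ≈ 0.00219 A·m²

On axis B = (μ₀/4π)·2m/r³, so m = Br³·4π/(μ₀·2).
m = (3.03×10⁻⁷)·(0.113)³ / (2·10⁻⁷) = 0.002186 A·m².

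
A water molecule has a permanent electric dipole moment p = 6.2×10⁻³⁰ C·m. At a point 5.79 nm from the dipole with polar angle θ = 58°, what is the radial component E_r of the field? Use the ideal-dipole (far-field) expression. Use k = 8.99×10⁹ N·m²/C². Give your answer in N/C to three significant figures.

E_r ≈ 3.04×10⁵ N/C

For a dipole, E_r = (2kp cosθ)/r³.
kp/r³ = (8.99×10⁹)(6.20×10⁻³⁰)/(5.79×10⁻⁹)³ = 2.872×10⁵ N/C.
E_r = 2·2.872×10⁵·cos58° = 3.043×10⁵ N/C.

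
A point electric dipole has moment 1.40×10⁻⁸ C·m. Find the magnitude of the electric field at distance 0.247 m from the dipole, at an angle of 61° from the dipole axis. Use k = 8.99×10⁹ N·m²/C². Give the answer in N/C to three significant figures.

At angle θ the dipole field magnitude is E = (kp/r³)·√(1 + 3cos²θ).
kp/r³ = (8.99×10⁹)(1.40×10⁻⁸) / (0.247)³ = 8352 N/C.
√(1 + 3cos²61°) = √(1 + 3·0.2350) = √1.7051 ≈ 1.3058.
E ≈ 8352 × 1.306 = 1.091×10⁴ N/C.

E ≈ 1.09×10⁴ N/C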